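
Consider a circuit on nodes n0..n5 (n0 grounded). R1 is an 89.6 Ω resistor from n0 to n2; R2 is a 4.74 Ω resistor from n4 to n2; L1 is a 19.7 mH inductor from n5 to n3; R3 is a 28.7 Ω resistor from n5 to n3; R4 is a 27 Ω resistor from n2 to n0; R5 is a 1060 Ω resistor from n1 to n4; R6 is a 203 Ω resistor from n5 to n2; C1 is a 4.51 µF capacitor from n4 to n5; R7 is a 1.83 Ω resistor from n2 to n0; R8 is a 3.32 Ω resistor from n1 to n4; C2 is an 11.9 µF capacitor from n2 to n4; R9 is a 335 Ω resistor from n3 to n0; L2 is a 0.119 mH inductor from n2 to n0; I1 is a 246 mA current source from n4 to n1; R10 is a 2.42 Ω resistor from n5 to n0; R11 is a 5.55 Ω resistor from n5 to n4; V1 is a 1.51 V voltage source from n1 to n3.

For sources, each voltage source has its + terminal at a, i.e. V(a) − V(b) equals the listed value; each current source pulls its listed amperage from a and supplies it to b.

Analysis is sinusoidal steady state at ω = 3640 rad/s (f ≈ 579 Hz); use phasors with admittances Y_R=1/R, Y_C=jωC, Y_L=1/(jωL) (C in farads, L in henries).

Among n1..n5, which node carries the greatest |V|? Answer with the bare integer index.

Element admittances at ω=3640 rad/s:
  Y(R1) = 0.01116+0.000j S between n0,n2
  Y(R2) = 0.2110+0.000j S between n4,n2
  Y(L1) = 0.000-0.01395j S between n5,n3
  Y(R3) = 0.03484+0.000j S between n5,n3
  Y(R4) = 0.03704+0.000j S between n2,n0
  Y(R5) = 0.0009434+0.000j S between n1,n4
  Y(R6) = 0.004926+0.000j S between n5,n2
  Y(C1) = 0.000+0.01642j S between n4,n5
  Y(R7) = 0.5464+0.000j S between n2,n0
  Y(R8) = 0.3012+0.000j S between n1,n4
  Y(C2) = 0.000+0.04332j S between n2,n4
  Y(R9) = 0.002985+0.000j S between n3,n0
  Y(L2) = 0.000-2.309j S between n2,n0
  I1: injects 0.246 A into n1 (from n4)
  Y(R10) = 0.4132+0.000j S between n5,n0
  Y(R11) = 0.1802+0.000j S between n5,n4
  V1: constraint V(n1)−V(n3) = 1.51
Assemble and solve the 6×6 MNA system:
  V(n1)=0.9311-0.03816j  V(n2)=0.002122+0.003693j  V(n3)=-0.5789-0.03816j  V(n4)=0.04459-0.01791j  V(n5)=-0.01950+0.006816j
  i(V1)=-0.02185+0.006120j

1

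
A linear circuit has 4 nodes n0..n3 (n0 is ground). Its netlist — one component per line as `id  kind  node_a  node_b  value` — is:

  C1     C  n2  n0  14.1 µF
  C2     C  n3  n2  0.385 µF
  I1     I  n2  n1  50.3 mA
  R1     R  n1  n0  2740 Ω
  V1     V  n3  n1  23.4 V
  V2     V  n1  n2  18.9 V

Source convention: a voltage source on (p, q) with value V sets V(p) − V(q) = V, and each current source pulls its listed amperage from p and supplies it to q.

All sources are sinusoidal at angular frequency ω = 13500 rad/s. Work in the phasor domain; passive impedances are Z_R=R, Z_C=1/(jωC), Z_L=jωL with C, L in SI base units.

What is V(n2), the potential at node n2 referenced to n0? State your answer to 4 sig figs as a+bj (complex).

Element admittances at ω=13500 rad/s:
  Y(C1) = 0.000+0.1904j S between n2,n0
  Y(C2) = 0.000+0.005197j S between n3,n2
  I1: injects 0.0503 A into n1 (from n2)
  Y(R1) = 0.0003650+0.000j S between n1,n0
  V1: constraint V(n3)−V(n1) = 23.4
  V2: constraint V(n1)−V(n2) = 18.9
Assemble and solve the 5×5 MNA system:
  V(n1)=18.90+0.03624j  V(n2)=-6.948e-05+0.03624j  V(n3)=42.30+0.03624j
  i(V1)=0.000-0.2199j  i(V2)=0.04340-0.2199j

-6.948e-05+0.03624j V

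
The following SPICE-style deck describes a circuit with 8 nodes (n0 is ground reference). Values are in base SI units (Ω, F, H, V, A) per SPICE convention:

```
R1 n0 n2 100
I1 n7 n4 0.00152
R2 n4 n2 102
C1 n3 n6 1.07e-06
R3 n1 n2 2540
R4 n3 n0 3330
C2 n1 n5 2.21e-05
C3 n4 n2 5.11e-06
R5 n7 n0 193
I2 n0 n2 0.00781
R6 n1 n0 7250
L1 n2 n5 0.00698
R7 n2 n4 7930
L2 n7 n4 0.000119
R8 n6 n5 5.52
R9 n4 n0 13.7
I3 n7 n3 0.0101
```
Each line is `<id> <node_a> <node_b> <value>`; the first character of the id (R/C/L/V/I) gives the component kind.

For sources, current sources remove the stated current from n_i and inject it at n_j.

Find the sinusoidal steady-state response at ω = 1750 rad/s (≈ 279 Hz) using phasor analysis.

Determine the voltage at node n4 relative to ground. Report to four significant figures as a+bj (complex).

Element admittances at ω=1750 rad/s:
  Y(R1) = 0.01000+0.000j S between n0,n2
  I1: injects 0.00152 A into n4 (from n7)
  Y(R2) = 0.009804+0.000j S between n4,n2
  Y(C1) = 0.000+0.001872j S between n3,n6
  Y(R3) = 0.0003937+0.000j S between n1,n2
  Y(R4) = 0.0003003+0.000j S between n3,n0
  Y(C2) = 0.000+0.03867j S between n1,n5
  Y(C3) = 0.000+0.008943j S between n4,n2
  Y(R5) = 0.005181+0.000j S between n7,n0
  I2: injects 0.00781 A into n2 (from n0)
  Y(R6) = 0.0001379+0.000j S between n1,n0
  Y(L1) = 0.000-0.08187j S between n2,n5
  Y(R7) = 0.0001261+0.000j S between n2,n4
  Y(L2) = 0.000-4.802j S between n7,n4
  Y(R8) = 0.1812+0.000j S between n6,n5
  Y(R9) = 0.07299+0.000j S between n4,n0
  I3: injects 0.0101 A into n3 (from n7)
Assemble and solve the 7×7 MNA system:
  V(n1)=0.7229-0.1111j  V(n2)=0.7425-0.2298j  V(n3)=1.617-5.239j  V(n4)=-0.002569+0.04987j  V(n5)=0.7237-0.1134j  V(n6)=0.7768-0.1048j  V(n7)=-0.002518+0.04746j

-0.002569+0.04987j V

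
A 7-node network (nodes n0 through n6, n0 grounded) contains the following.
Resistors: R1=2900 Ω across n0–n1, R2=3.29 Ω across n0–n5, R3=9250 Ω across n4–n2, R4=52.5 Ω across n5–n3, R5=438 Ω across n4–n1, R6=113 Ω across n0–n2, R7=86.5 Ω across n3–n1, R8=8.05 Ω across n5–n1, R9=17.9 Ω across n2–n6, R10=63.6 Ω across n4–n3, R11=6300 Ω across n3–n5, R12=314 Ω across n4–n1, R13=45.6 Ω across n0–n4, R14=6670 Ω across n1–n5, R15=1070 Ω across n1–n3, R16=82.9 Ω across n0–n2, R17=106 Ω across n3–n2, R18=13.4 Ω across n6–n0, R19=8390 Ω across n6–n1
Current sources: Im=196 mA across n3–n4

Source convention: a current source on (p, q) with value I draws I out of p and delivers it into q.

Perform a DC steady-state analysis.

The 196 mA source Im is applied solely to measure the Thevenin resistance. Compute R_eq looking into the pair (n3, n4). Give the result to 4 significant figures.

Element admittances at DC:
  Y(R1) = 0.0003448 S between n0,n1
  Y(R2) = 0.3040 S between n0,n5
  Y(R3) = 0.0001081 S between n4,n2
  Y(R4) = 0.01905 S between n5,n3
  Y(R5) = 0.002283 S between n4,n1
  Y(R6) = 0.008850 S between n0,n2
  Y(R7) = 0.01156 S between n3,n1
  Y(R8) = 0.1242 S between n5,n1
  Y(R9) = 0.05587 S between n2,n6
  Y(R10) = 0.01572 S between n4,n3
  Y(R11) = 0.0001587 S between n3,n5
  Y(R12) = 0.003185 S between n4,n1
  Y(R13) = 0.02193 S between n0,n4
  Y(R14) = 0.0001499 S between n1,n5
  Y(R15) = 0.0009346 S between n1,n3
  Y(R16) = 0.01206 S between n0,n2
  Y(R17) = 0.009434 S between n3,n2
  Y(R18) = 0.07463 S between n6,n0
  Y(R19) = 0.0001192 S between n6,n1
  Im: injects 0.196 A into n4 (from n3)
Assemble and solve the 6×6 MNA system:
  V(n1)=-0.2591  V(n2)=-0.3953  V(n3)=-2.655  V(n4)=3.535  V(n5)=-0.1859  V(n6)=-0.1693

R_eq = 31.58 Ω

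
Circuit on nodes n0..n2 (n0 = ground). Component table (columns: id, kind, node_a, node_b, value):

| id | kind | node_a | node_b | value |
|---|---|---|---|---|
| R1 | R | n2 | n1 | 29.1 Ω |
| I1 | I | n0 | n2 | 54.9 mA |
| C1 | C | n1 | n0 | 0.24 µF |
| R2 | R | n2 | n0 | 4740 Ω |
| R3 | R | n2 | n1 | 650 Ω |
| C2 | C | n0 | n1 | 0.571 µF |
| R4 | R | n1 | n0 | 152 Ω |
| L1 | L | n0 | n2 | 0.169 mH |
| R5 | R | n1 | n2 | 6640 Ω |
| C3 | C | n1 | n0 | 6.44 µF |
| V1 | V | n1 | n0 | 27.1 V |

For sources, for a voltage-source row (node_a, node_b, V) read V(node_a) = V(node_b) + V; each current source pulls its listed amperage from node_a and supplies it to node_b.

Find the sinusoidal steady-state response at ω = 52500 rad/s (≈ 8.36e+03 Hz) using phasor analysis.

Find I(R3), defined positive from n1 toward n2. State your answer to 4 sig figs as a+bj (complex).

MNA unknowns: 2 node voltages V₁..V_2 plus 1 source current (V1)
R1: Y=0.03436+0.000j on G[2,1]
I1: z[0]−=0.0549, z[2]+=0.0549
C1: Y=0.000+0.01260j on G[1,0]
R2: Y=0.0002110+0.000j on G[2,0]
R3: Y=0.001538+0.000j on G[2,1]
C2: Y=0.000+0.02998j on G[0,1]
R4: Y=0.006579+0.000j on G[1,0]
L1: Y=0.000-0.1127j on G[0,2]
R5: Y=0.0001506+0.000j on G[1,2]
C3: Y=0.000+0.3381j on G[1,0]
V1: row V1−V0=27.1, i_V1 at 1,0
solve → V1=27.10+0.000j, V2=2.670+8.297j
aux → i_V1=-1.059-10.02j

0.03759-0.01276j A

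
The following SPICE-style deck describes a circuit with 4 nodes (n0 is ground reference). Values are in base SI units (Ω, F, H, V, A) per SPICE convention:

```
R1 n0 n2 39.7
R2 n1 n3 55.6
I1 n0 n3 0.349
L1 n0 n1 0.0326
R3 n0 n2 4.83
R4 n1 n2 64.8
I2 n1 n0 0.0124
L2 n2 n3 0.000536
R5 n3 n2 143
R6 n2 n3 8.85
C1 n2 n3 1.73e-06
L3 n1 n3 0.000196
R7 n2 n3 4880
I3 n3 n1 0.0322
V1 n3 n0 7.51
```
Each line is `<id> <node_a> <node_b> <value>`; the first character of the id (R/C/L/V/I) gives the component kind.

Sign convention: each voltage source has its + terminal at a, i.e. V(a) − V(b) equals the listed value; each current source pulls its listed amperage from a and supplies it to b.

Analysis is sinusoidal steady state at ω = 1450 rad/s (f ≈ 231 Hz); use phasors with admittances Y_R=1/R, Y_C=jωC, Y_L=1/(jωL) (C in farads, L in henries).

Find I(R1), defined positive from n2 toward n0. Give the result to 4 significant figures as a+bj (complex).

Element admittances at ω=1450 rad/s:
  Y(R1) = 0.02519+0.000j S between n0,n2
  Y(R2) = 0.01799+0.000j S between n1,n3
  I1: injects 0.349 A into n3 (from n0)
  Y(L1) = 0.000-0.02116j S between n0,n1
  Y(R3) = 0.2070+0.000j S between n0,n2
  Y(R4) = 0.01543+0.000j S between n1,n2
  I2: injects 0.0124 A into n0 (from n1)
  Y(L2) = 0.000-1.287j S between n2,n3
  Y(R5) = 0.006993+0.000j S between n3,n2
  Y(R6) = 0.1130+0.000j S between n2,n3
  Y(C1) = 0.000+0.002508j S between n2,n3
  Y(L3) = 0.000-3.519j S between n1,n3
  Y(R7) = 0.0002049+0.000j S between n2,n3
  I3: injects 0.0322 A into n1 (from n3)
  V1: constraint V(n3)−V(n0) = 7.51
Assemble and solve the 4×4 MNA system:
  V(n1)=7.471+0.004397j  V(n2)=7.150-1.256j  V(n3)=7.510+0.000j
  i(V1)=-1.324+0.4496j

0.1801-0.03163j A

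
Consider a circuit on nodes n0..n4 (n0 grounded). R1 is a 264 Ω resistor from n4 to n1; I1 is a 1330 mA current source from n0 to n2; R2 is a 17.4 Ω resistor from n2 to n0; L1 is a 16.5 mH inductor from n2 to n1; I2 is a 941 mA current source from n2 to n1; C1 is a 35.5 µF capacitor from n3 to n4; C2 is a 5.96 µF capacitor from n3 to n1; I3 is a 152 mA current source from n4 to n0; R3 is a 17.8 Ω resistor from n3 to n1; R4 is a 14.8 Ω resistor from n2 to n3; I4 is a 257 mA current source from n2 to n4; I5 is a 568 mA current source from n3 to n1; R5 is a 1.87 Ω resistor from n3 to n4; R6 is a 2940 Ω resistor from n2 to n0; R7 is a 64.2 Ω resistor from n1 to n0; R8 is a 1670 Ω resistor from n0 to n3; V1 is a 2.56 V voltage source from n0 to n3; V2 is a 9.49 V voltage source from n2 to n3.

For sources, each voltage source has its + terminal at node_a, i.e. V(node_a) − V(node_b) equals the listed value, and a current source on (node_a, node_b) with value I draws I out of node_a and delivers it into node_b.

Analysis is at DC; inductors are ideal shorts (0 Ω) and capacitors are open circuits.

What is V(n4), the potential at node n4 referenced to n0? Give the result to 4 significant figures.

MNA unknowns: 4 node voltages V₁..V_4 plus 3 source currents (L1, V1, V2)
R1: Y=0.003788 on G[4,1]
I1: z[0]−=1.33, z[2]+=1.33
R2: Y=0.05747 on G[2,0]
L1: row V2−V1=0, i_L1 at 2,1
I2: z[2]−=0.941, z[1]+=0.941
C1: Y=0.000 on G[3,4]
C2: Y=0.000 on G[3,1]
I3: z[4]−=0.152, z[0]+=0.152
R3: Y=0.05618 on G[3,1]
R4: Y=0.06757 on G[2,3]
I4: z[2]−=0.257, z[4]+=0.257
I5: z[3]−=0.568, z[1]+=0.568
R5: Y=0.5348 on G[3,4]
R6: Y=0.0003401 on G[2,0]
R7: Y=0.01558 on G[1,0]
R8: Y=0.0005988 on G[0,3]
V1: row V0−V3=2.56, i_V1 at 0,3
V2: row V2−V3=9.49, i_V2 at 2,3
solve → V1=6.930, V2=6.930, V3=-2.560, V4=-2.298
aux → i_L1=-0.8330, i_V1=-0.6710, i_V2=-0.07689

-2.298 V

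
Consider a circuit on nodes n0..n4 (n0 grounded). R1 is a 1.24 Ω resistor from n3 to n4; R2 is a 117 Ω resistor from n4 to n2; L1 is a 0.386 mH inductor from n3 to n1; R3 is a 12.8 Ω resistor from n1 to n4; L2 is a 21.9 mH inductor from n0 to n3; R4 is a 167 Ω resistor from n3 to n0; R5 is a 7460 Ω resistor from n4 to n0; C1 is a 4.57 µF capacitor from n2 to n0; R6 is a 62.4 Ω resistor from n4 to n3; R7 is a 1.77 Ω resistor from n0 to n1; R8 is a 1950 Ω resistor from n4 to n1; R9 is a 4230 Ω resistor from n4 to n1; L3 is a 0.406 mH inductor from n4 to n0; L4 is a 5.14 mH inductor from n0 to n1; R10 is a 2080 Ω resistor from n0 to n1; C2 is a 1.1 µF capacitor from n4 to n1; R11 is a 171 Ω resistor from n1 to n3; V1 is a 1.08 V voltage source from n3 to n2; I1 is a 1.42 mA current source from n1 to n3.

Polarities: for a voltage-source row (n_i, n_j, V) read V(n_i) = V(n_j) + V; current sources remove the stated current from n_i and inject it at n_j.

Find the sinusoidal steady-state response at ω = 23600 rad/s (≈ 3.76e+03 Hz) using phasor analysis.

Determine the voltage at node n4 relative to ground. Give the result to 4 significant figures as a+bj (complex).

-0.5926+0.8822j V

MNA unknowns: 4 node voltages V₁..V_4 plus 1 source current (V1)
R1: Y=0.8065+0.000j on G[3,4]
R2: Y=0.008547+0.000j on G[4,2]
L1: Y=0.000-0.1098j on G[3,1]
R3: Y=0.07812+0.000j on G[1,4]
L2: Y=0.000-0.001935j on G[0,3]
R4: Y=0.005988+0.000j on G[3,0]
R5: Y=0.0001340+0.000j on G[4,0]
C1: Y=0.000+0.1079j on G[2,0]
R6: Y=0.01603+0.000j on G[4,3]
R7: Y=0.5650+0.000j on G[0,1]
R8: Y=0.0005128+0.000j on G[4,1]
R9: Y=0.0002364+0.000j on G[4,1]
L3: Y=0.000-0.1044j on G[4,0]
L4: Y=0.000-0.008244j on G[0,1]
R10: Y=0.0004808+0.000j on G[0,1]
C2: Y=0.000+0.02596j on G[4,1]
R11: Y=0.005848+0.000j on G[1,3]
V1: row V3−V2=1.08, i_V1 at 3,2
I1: z[1]−=0.00142, z[3]+=0.00142
solve → V1=0.02828+0.1895j, V2=-1.631+1.003j, V3=-0.5513+1.003j, V4=-0.5926+0.8822j
aux → i_V1=-0.1171-0.1749j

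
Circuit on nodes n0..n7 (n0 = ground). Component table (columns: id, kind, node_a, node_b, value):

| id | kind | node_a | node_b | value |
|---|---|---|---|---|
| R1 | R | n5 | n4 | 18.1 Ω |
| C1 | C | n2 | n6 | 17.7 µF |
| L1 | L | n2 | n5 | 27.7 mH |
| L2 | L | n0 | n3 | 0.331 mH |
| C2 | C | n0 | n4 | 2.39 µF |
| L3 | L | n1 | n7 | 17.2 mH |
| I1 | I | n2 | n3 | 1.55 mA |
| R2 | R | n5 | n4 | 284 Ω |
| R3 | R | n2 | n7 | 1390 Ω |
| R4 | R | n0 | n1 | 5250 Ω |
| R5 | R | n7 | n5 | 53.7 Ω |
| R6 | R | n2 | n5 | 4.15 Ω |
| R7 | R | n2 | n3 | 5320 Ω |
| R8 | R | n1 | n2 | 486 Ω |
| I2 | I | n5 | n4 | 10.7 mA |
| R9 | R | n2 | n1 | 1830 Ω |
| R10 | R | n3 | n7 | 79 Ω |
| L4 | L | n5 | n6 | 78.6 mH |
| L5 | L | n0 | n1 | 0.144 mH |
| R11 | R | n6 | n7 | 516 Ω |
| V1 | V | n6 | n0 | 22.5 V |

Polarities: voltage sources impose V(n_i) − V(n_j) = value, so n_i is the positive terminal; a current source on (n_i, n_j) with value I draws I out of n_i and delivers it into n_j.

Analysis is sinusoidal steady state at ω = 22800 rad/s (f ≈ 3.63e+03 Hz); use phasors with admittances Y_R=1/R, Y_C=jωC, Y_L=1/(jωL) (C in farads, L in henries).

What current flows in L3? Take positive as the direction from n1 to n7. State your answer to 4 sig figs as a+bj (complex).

-0.002453+0.02999j A

MNA unknowns: 7 node voltages V₁..V_7 plus 1 source current (V1)
R1: Y=0.05525+0.000j on G[5,4]
C1: Y=0.000+0.4036j on G[2,6]
L1: Y=0.000-0.001583j on G[2,5]
L2: Y=0.000-0.1325j on G[0,3]
C2: Y=0.000+0.05449j on G[0,4]
L3: Y=0.000-0.002550j on G[1,7]
I1: z[2]−=0.00155, z[3]+=0.00155
R2: Y=0.003521+0.000j on G[5,4]
R3: Y=0.0007194+0.000j on G[2,7]
R4: Y=0.0001905+0.000j on G[0,1]
R5: Y=0.01862+0.000j on G[7,5]
R6: Y=0.2410+0.000j on G[2,5]
R7: Y=0.0001880+0.000j on G[2,3]
R8: Y=0.002058+0.000j on G[1,2]
I2: z[5]−=0.0107, z[4]+=0.0107
R9: Y=0.0005464+0.000j on G[2,1]
R10: Y=0.01266+0.000j on G[3,7]
L4: Y=0.000-0.0005580j on G[5,6]
L5: Y=0.000-0.3046j on G[0,1]
R11: Y=0.001938+0.000j on G[6,7]
V1: row V6−V0=22.5, i_V1 at 6,0
solve → V1=0.08509+0.1887j, V2=21.22+1.765j, V3=0.001328+1.173j, V4=9.887-9.546j, V5=18.56-0.3792j, V6=22.50+0.000j, V7=11.84+1.151j
aux → i_V1=-0.7331-0.5127j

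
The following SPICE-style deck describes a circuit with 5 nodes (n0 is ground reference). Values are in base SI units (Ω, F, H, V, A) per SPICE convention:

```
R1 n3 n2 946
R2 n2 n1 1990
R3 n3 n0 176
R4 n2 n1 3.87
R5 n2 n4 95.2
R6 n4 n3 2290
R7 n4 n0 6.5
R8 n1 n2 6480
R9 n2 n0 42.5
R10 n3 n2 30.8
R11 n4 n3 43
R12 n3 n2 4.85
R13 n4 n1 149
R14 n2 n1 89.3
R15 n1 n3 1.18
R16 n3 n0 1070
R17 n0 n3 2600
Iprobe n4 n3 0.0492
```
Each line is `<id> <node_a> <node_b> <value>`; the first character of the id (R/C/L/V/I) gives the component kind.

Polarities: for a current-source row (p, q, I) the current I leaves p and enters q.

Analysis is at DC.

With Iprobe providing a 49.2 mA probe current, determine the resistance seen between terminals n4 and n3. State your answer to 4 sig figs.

Element admittances at DC:
  Y(R1) = 0.001057 S between n3,n2
  Y(R2) = 0.0005025 S between n2,n1
  Y(R3) = 0.005682 S between n3,n0
  Y(R4) = 0.2584 S between n2,n1
  Y(R5) = 0.01050 S between n2,n4
  Y(R6) = 0.0004367 S between n4,n3
  Y(R7) = 0.1538 S between n4,n0
  Y(R8) = 0.0001543 S between n1,n2
  Y(R9) = 0.02353 S between n2,n0
  Y(R10) = 0.03247 S between n3,n2
  Y(R11) = 0.02326 S between n4,n3
  Y(R12) = 0.2062 S between n3,n2
  Y(R13) = 0.006711 S between n4,n1
  Y(R14) = 0.01120 S between n2,n1
  Y(R15) = 0.8475 S between n1,n3
  Y(R16) = 0.0009346 S between n3,n0
  Y(R17) = 0.0003846 S between n0,n3
  Iprobe: injects 0.0492 A into n3 (from n4)
Assemble and solve the 4×4 MNA system:
  V(n1)=0.6289  V(n2)=0.5946  V(n3)=0.6457  V(n4)=-0.1203

R_eq = 15.57 Ω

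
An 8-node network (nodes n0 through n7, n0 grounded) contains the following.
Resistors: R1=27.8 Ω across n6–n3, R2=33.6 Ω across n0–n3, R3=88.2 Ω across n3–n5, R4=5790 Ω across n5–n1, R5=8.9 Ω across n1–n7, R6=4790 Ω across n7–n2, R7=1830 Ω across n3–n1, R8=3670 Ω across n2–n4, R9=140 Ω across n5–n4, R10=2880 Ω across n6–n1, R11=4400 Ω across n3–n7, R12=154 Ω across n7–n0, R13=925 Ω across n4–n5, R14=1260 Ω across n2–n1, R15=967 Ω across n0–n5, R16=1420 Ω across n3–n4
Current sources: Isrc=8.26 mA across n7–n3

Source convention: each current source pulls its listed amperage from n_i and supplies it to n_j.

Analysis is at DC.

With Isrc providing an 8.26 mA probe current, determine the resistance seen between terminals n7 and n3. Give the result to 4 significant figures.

R_eq = 146.5 Ω

Element admittances at DC:
  Y(R1) = 0.03597 S between n6,n3
  Y(R2) = 0.02976 S between n0,n3
  Y(R3) = 0.01134 S between n3,n5
  Y(R4) = 0.0001727 S between n5,n1
  Y(R5) = 0.1124 S between n1,n7
  Y(R6) = 0.0002088 S between n7,n2
  Y(R7) = 0.0005464 S between n3,n1
  Y(R8) = 0.0002725 S between n2,n4
  Y(R9) = 0.007143 S between n5,n4
  Y(R10) = 0.0003472 S between n6,n1
  Y(R11) = 0.0002273 S between n3,n7
  Y(R12) = 0.006494 S between n7,n0
  Y(R13) = 0.001081 S between n4,n5
  Y(R14) = 0.0007937 S between n2,n1
  Y(R15) = 0.001034 S between n0,n5
  Y(R16) = 0.0007042 S between n3,n4
  Isrc: injects 0.00826 A into n3 (from n7)
Assemble and solve the 7×7 MNA system:
  V(n1)=-0.9849  V(n2)=-0.7467  V(n3)=0.2121  V(n4)=0.1397  V(n5)=0.1629  V(n6)=0.2006  V(n7)=-0.9978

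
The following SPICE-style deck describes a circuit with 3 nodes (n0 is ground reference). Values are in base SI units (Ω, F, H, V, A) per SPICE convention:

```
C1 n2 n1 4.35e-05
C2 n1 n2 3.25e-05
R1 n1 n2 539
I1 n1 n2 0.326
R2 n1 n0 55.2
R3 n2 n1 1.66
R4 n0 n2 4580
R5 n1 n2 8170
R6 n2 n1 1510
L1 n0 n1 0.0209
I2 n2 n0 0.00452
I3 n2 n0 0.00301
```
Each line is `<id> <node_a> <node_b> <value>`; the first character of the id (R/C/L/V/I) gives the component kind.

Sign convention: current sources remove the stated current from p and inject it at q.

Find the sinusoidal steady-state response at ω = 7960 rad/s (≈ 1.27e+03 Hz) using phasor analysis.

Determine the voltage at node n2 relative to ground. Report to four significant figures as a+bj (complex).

Apply KCL at each of the 2 non-ground nodes and solve the resulting linear system.
Node n1: branches {C1, C2, R1, I1, R2, R3, R5, R6, L1} → V_1 = -0.3746-0.1197j
Node n2: branches {C1, C2, R1, I1, R3, R4, R5, R6, I2, I3} → V_2 = -0.1113-0.3828j

-0.1113-0.3828j V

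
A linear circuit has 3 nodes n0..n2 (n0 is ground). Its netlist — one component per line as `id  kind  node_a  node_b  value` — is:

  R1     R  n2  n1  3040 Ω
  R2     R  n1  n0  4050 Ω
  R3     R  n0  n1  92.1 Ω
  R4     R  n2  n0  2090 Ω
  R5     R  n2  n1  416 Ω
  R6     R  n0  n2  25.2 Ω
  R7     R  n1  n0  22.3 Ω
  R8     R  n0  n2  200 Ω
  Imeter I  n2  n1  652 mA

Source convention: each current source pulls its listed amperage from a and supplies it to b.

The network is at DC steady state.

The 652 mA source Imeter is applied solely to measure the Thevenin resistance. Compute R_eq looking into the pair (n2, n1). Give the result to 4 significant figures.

MNA unknowns: 2 node voltages V₁..V_2
R1: Y=0.0003289 on G[2,1]
R2: Y=0.0002469 on G[1,0]
R3: Y=0.01086 on G[0,1]
R4: Y=0.0004785 on G[2,0]
R5: Y=0.002404 on G[2,1]
R6: Y=0.03968 on G[0,2]
R7: Y=0.04484 on G[1,0]
R8: Y=0.005000 on G[0,2]
Imeter: z[2]−=0.652, z[1]+=0.652
solve → V1=10.50, V2=-13.01

R_eq = 36.07 Ω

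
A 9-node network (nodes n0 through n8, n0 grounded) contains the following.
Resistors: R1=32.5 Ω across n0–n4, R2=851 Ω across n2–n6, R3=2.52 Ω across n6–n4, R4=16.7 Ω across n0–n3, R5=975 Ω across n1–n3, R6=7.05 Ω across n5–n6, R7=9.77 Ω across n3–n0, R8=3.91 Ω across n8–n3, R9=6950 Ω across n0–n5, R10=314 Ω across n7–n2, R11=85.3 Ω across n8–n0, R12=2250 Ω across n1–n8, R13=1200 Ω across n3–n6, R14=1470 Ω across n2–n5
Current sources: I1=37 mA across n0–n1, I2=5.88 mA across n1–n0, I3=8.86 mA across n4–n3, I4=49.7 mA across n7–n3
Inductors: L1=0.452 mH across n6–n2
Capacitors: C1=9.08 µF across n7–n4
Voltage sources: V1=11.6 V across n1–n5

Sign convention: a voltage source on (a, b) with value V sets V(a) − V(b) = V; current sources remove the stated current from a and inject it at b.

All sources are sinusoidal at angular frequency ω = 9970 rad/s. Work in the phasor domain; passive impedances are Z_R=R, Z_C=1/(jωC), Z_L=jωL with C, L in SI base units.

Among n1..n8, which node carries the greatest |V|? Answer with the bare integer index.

Apply KCL at each of the 8 non-ground nodes and solve the resulting linear system.
Node n1: branches {I1, R5, I2, R12, V1} → V_1 = 10.44+0.003974j
Node n2: branches {R2, R10, L1, R14} → V_2 = -1.283+0.003637j
Node n3: branches {R4, R5, R7, I3, R8, I4, R13} → V_3 = 0.4134+5.187e-05j
Node n4: branches {R1, R3, I3, C1} → V_4 = -1.320-0.0003134j
Node n5: branches {R6, R9, R14, V1} → V_5 = -1.159+0.003974j
Node n6: branches {R2, R3, R6, L1, R13} → V_6 = -1.275+0.004021j
Node n7: branches {R10, I4, C1} → V_7 = -1.339+0.5467j
Node n8: branches {R8, R11, R12} → V_8 = 0.4119+5.610e-05j
Source currents: i(V1)=0.01638-5.765e-06j

1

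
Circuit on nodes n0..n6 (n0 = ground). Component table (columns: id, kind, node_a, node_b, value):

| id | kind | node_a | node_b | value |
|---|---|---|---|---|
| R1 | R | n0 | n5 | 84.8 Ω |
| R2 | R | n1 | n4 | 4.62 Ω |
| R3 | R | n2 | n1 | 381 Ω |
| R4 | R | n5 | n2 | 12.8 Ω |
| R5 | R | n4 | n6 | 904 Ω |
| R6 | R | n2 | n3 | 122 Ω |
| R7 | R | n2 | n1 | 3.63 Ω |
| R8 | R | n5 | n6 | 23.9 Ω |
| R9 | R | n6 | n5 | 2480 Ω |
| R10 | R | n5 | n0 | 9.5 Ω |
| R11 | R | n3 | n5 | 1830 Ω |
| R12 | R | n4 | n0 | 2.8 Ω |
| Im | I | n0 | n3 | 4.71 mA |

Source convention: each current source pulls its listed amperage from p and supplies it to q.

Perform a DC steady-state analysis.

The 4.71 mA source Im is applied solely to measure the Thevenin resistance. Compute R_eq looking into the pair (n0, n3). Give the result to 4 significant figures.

R_eq = 121.1 Ω

MNA unknowns: 6 node voltages V₁..V_6
R1: Y=0.01179 on G[0,5]
R2: Y=0.2165 on G[1,4]
R3: Y=0.002625 on G[2,1]
R4: Y=0.07812 on G[5,2]
R5: Y=0.001106 on G[4,6]
R6: Y=0.008197 on G[2,3]
R7: Y=0.2755 on G[2,1]
R8: Y=0.04184 on G[5,6]
R9: Y=0.0004032 on G[6,5]
R10: Y=0.1053 on G[5,0]
R11: Y=0.0005464 on G[3,5]
R12: Y=0.3571 on G[4,0]
Im: z[0]−=0.00471, z[3]+=0.00471
solve → V1=0.02216, V2=0.03289, V3=0.5705, V4=0.008374, V5=0.01469, V6=0.01453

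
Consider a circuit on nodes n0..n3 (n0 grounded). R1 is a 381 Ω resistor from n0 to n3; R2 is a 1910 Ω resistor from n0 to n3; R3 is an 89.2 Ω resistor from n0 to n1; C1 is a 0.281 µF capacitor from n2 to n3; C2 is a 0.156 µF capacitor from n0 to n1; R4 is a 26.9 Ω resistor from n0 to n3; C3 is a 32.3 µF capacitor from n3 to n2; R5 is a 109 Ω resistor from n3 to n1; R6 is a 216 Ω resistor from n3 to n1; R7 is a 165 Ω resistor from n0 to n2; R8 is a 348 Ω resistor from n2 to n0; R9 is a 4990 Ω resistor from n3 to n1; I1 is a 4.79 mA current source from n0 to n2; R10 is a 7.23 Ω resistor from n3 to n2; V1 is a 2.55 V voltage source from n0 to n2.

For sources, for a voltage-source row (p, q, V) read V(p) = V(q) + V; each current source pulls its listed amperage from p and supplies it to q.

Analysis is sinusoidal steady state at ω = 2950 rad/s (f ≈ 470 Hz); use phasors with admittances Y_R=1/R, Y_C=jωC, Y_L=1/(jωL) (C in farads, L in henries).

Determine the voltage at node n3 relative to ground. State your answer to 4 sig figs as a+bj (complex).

-2.044-0.2615j V

Element admittances at ω=2950 rad/s:
  Y(R1) = 0.002625+0.000j S between n0,n3
  Y(R2) = 0.0005236+0.000j S between n0,n3
  Y(R3) = 0.01121+0.000j S between n0,n1
  Y(C1) = 0.000+0.0008289j S between n2,n3
  Y(C2) = 0.000+0.0004602j S between n0,n1
  Y(R4) = 0.03717+0.000j S between n0,n3
  Y(C3) = 0.000+0.09528j S between n3,n2
  Y(R5) = 0.009174+0.000j S between n3,n1
  Y(R6) = 0.004630+0.000j S between n3,n1
  Y(R7) = 0.006061+0.000j S between n0,n2
  Y(R8) = 0.002874+0.000j S between n2,n0
  Y(R9) = 0.0002004+0.000j S between n3,n1
  I1: injects 0.00479 A into n2 (from n0)
  Y(R10) = 0.1383+0.000j S between n3,n2
  V1: constraint V(n0)−V(n2) = 2.55
Assemble and solve the 4×4 MNA system:
  V(n1)=-1.138-0.1245j  V(n2)=-2.550+0.000j  V(n3)=-2.044-0.2615j
  i(V1)=-0.1227-0.01246j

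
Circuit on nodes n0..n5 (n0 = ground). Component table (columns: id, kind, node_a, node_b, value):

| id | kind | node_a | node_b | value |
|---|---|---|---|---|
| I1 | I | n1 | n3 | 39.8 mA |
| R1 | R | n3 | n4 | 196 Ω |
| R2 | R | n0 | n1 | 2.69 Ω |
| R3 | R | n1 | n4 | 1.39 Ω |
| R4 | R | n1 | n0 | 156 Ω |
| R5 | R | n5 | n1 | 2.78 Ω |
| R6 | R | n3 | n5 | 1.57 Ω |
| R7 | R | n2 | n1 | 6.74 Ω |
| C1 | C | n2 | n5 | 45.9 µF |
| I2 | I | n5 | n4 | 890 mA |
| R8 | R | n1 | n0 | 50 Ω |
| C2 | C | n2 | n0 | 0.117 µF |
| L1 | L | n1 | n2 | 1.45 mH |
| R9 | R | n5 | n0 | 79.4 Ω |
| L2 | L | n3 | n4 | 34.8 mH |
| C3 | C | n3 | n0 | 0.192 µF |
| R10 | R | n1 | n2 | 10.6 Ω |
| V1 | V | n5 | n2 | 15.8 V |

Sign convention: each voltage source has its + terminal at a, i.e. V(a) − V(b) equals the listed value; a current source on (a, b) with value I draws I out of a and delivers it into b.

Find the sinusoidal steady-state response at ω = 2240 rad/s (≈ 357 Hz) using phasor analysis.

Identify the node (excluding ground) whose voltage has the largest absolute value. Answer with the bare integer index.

2

Element admittances at ω=2240 rad/s:
  I1: injects 0.0398 A into n3 (from n1)
  Y(R1) = 0.005102+0.000j S between n3,n4
  Y(R2) = 0.3717+0.000j S between n0,n1
  Y(R3) = 0.7194+0.000j S between n1,n4
  Y(R4) = 0.006410+0.000j S between n1,n0
  Y(R5) = 0.3597+0.000j S between n5,n1
  Y(R6) = 0.6369+0.000j S between n3,n5
  Y(R7) = 0.1484+0.000j S between n2,n1
  Y(C1) = 0.000+0.1028j S between n2,n5
  I2: injects 0.89 A into n4 (from n5)
  Y(R8) = 0.02000+0.000j S between n1,n0
  Y(C2) = 0.000+0.0002621j S between n2,n0
  Y(L1) = 0.000-0.3079j S between n1,n2
  Y(R9) = 0.01259+0.000j S between n5,n0
  Y(L2) = 0.000-0.01283j S between n3,n4
  Y(C3) = 0.000+0.0004301j S between n3,n0
  Y(R10) = 0.09434+0.000j S between n1,n2
  V1: constraint V(n5)−V(n2) = 15.8
Assemble and solve the 6×6 MNA system:
  V(n1)=-0.2218+0.1288j  V(n2)=-9.009-4.118j  V(n3)=6.883-3.972j  V(n4)=0.9864-0.004535j  V(n5)=6.791-4.118j
  i(V1)=-3.439+0.04790j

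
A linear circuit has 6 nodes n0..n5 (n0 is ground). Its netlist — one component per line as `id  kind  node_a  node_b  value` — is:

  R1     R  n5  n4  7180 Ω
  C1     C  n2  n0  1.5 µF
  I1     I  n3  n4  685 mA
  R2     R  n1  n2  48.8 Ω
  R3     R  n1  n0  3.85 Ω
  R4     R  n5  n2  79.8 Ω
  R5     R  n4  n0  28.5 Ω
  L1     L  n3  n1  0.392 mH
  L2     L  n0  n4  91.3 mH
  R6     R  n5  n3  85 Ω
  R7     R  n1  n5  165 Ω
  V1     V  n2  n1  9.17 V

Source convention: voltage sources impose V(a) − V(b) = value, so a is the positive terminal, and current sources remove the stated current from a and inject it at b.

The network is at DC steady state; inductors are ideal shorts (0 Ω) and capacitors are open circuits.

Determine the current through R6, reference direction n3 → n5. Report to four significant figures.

-0.04447 A

Element admittances at DC:
  Y(R1) = 0.0001393 S between n5,n4
  Y(C1) = 0.000 S between n2,n0
  I1: injects 0.685 A into n4 (from n3)
  Y(R2) = 0.02049 S between n1,n2
  Y(R3) = 0.2597 S between n1,n0
  Y(R4) = 0.01253 S between n5,n2
  Y(R5) = 0.03509 S between n4,n0
  L1: short n3↔n1 (DC inductor)
  L2: short n0↔n4 (DC inductor)
  Y(R6) = 0.01176 S between n5,n3
  Y(R7) = 0.006061 S between n1,n5
  V1: constraint V(n2)−V(n1) = 9.17
Assemble and solve the 8×8 MNA system:
  V(n1)=-2.638  V(n2)=6.532  V(n3)=-2.638  V(n4)=0.000  V(n5)=1.142
  i(L1)=-0.6405  i(L2)=-0.6852  i(V1)=-0.2555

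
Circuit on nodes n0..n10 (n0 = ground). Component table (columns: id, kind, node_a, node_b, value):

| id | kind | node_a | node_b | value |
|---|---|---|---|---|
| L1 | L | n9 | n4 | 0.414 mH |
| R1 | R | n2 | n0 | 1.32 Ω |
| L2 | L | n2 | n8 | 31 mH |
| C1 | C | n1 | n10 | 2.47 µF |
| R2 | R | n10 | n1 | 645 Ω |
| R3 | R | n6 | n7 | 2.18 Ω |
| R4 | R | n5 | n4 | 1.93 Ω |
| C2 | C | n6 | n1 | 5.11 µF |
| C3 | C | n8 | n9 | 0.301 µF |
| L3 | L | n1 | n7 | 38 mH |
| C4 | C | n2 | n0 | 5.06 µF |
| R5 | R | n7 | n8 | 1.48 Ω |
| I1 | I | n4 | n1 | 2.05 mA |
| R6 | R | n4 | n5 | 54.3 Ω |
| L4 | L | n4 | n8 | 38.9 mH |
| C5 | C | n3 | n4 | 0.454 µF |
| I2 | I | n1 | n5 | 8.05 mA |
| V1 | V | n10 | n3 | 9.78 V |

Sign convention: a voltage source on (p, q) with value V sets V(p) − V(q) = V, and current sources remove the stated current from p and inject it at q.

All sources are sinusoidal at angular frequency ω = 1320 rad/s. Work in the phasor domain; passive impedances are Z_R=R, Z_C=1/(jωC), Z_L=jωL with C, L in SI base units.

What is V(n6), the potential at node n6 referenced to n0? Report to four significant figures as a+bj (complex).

Apply KCL at each of the 10 non-ground nodes and solve the resulting linear system.
Node n1: branches {C1, R2, C2, L3, I1, I2} → V_1 = -0.4272-0.4481j
Node n2: branches {R1, L2, C4} → V_2 = 0.000+0.000j
Node n3: branches {C5, V1} → V_3 = -8.845+0.2179j
Node n4: branches {L1, R4, I1, R6, L4, C5} → V_4 = 0.2869+0.3176j
Node n5: branches {R4, R6, I2} → V_5 = 0.3019+0.3176j
Node n6: branches {R3, C2} → V_6 = -0.002352+0.001852j
Node n7: branches {R3, L3, R5} → V_7 = -0.008969+0.008100j
Node n8: branches {L2, C3, R5, L4} → V_8 = 0.000+0.000j
Node n9: branches {L1, C3} → V_9 = 0.2869+0.3177j
Node n10: branches {C1, R2, V1} → V_10 = 0.9346+0.2179j
Source currents: i(V1)=5.980e-05-0.005473j

-0.002352+0.001852j V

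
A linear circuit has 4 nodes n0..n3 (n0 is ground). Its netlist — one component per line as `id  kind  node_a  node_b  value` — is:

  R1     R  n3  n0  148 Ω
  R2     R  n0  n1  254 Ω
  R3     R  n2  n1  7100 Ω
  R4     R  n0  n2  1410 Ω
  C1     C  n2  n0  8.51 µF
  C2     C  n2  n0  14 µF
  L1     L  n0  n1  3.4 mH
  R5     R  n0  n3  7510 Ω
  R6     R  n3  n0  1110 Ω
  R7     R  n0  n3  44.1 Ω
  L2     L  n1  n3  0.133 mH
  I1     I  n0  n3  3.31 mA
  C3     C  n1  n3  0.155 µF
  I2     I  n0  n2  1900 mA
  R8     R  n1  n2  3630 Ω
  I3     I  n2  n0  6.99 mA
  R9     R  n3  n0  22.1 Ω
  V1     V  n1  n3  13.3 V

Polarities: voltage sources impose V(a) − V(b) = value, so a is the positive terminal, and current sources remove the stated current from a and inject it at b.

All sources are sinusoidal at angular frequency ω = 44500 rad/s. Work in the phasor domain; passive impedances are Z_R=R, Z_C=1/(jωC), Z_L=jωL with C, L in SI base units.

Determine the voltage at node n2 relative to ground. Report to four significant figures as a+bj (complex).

MNA unknowns: 3 node voltages V₁..V_3 plus 1 source current (V1)
R1: Y=0.006757+0.000j on G[3,0]
R2: Y=0.003937+0.000j on G[0,1]
R3: Y=0.0001408+0.000j on G[2,1]
R4: Y=0.0007092+0.000j on G[0,2]
C1: Y=0.000+0.3787j on G[2,0]
C2: Y=0.000+0.6230j on G[2,0]
L1: Y=0.000-0.006609j on G[0,1]
R5: Y=0.0001332+0.000j on G[0,3]
R6: Y=0.0009009+0.000j on G[3,0]
R7: Y=0.02268+0.000j on G[0,3]
L2: Y=0.000-0.1690j on G[1,3]
I1: z[0]−=0.00331, z[3]+=0.00331
C3: Y=0.000+0.006897j on G[1,3]
I2: z[0]−=1.9, z[2]+=1.9
R8: Y=0.0002755+0.000j on G[1,2]
I3: z[2]−=0.00699, z[0]+=0.00699
R9: Y=0.04525+0.000j on G[3,0]
V1: row V1−V3=13.3, i_V1 at 1,3
solve → V1=12.53+1.025j, V2=0.002555-1.895j, V3=-0.7664+1.025j
aux → i_V1=-0.06134+2.233j

0.002555-1.895j V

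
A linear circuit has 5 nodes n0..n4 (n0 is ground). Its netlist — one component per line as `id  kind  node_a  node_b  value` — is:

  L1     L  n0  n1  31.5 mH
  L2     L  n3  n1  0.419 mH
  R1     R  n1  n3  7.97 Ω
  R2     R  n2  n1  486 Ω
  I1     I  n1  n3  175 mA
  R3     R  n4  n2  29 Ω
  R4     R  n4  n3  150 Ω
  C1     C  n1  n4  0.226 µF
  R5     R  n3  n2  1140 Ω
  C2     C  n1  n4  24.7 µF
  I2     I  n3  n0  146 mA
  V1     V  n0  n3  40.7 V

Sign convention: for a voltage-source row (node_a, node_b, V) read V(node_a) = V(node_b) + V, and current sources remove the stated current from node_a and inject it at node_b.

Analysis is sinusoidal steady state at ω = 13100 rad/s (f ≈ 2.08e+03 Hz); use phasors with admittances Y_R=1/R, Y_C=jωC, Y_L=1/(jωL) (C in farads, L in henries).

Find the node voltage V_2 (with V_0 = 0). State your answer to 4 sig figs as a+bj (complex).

MNA unknowns: 4 node voltages V₁..V_4 plus 1 source current (V1)
L1: Y=0.000-0.002423j on G[0,1]
L2: Y=0.000-0.1822j on G[3,1]
R1: Y=0.1255+0.000j on G[1,3]
R2: Y=0.002058+0.000j on G[2,1]
I1: z[1]−=0.175, z[3]+=0.175
R3: Y=0.03448+0.000j on G[4,2]
R4: Y=0.006667+0.000j on G[4,3]
C1: Y=0.000+0.002961j on G[1,4]
R5: Y=0.0008772+0.000j on G[3,2]
C2: Y=0.000+0.3236j on G[1,4]
I2: z[3]−=0.146, z[0]+=0.146
V1: row V0−V3=40.7, i_V1 at 0,3
solve → V1=-40.80-0.8780j, V2=-40.78-0.8589j, V3=-40.70+0.000j, V4=-40.78-0.8796j
aux → i_V1=0.1439+0.09887j

-40.78-0.8589j V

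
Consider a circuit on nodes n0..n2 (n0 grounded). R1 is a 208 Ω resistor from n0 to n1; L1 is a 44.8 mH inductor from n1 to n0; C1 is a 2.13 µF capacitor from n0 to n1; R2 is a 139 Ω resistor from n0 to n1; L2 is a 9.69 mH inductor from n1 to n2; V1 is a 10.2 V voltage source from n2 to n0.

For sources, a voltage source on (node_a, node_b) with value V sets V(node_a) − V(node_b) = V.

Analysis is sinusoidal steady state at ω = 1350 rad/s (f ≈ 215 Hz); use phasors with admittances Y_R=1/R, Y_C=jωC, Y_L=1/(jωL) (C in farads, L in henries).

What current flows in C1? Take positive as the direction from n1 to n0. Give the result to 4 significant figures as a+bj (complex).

MNA unknowns: 2 node voltages V₁..V_2 plus 1 source current (V1)
R1: Y=0.004808+0.000j on G[0,1]
L1: Y=0.000-0.01653j on G[1,0]
C1: Y=0.000+0.002876j on G[0,1]
R2: Y=0.007194+0.000j on G[0,1]
L2: Y=0.000-0.07644j on G[1,2]
V1: row V2−V0=10.2, i_V1 at 2,0
solve → V1=8.503-1.133j, V2=10.20+0.000j
aux → i_V1=-0.08658+0.1297j

0.003257+0.02445j A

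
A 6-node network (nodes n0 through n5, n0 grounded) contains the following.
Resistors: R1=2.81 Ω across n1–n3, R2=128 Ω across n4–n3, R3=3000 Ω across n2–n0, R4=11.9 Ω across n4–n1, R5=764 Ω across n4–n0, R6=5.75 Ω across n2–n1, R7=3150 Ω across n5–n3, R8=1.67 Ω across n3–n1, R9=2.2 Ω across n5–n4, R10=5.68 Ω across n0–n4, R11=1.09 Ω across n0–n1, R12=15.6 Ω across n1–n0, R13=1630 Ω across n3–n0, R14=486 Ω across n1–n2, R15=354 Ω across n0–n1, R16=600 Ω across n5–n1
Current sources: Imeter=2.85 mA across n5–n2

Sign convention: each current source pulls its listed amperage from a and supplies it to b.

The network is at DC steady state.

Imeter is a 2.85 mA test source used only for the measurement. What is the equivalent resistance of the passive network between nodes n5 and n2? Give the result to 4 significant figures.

Element admittances at DC:
  Y(R1) = 0.3559 S between n1,n3
  Y(R2) = 0.007812 S between n4,n3
  Y(R3) = 0.0003333 S between n2,n0
  Y(R4) = 0.08403 S between n4,n1
  Y(R5) = 0.001309 S between n4,n0
  Y(R6) = 0.1739 S between n2,n1
  Y(R7) = 0.0003175 S between n5,n3
  Y(R8) = 0.5988 S between n3,n1
  Y(R9) = 0.4545 S between n5,n4
  Y(R10) = 0.1761 S between n0,n4
  Y(R11) = 0.9174 S between n0,n1
  Y(R12) = 0.06410 S between n1,n0
  Y(R13) = 0.0006135 S between n3,n0
  Y(R14) = 0.002058 S between n1,n2
  Y(R15) = 0.002825 S between n0,n1
  Y(R16) = 0.001667 S between n5,n1
  Imeter: injects 0.00285 A into n2 (from n5)
Assemble and solve the 5×5 MNA system:
  V(n1)=0.001769  V(n2)=0.01793  V(n3)=0.001667  V(n4)=-0.009855  V(n5)=-0.01605

R_eq = 11.92 Ω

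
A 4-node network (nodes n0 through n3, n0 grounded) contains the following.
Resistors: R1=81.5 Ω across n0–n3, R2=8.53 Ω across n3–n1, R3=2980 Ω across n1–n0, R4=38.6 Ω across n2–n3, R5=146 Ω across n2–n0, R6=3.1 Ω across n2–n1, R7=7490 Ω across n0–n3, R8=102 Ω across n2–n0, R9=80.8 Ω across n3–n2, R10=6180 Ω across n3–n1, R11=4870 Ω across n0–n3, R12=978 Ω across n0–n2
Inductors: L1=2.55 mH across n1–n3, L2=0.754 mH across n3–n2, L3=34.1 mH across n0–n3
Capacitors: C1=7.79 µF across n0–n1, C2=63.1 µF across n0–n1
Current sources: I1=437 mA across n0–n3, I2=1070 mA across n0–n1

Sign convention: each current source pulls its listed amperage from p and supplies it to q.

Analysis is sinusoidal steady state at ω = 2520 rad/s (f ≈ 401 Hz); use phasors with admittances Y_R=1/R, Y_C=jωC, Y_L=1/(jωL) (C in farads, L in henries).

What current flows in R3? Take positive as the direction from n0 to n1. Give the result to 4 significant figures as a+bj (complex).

-0.0004880+0.002874j A

MNA unknowns: 3 node voltages V₁..V_3
R1: Y=0.01227+0.000j on G[0,3]
R2: Y=0.1172+0.000j on G[3,1]
R3: Y=0.0003356+0.000j on G[1,0]
L1: Y=0.000-0.1556j on G[1,3]
R4: Y=0.02591+0.000j on G[2,3]
C1: Y=0.000+0.01963j on G[0,1]
I1: z[0]−=0.437, z[3]+=0.437
L2: Y=0.000-0.5263j on G[3,2]
R5: Y=0.006849+0.000j on G[2,0]
R6: Y=0.3226+0.000j on G[2,1]
R7: Y=0.0001335+0.000j on G[0,3]
L3: Y=0.000-0.01164j on G[0,3]
C2: Y=0.000+0.1590j on G[0,1]
R8: Y=0.009804+0.000j on G[2,0]
R9: Y=0.01238+0.000j on G[3,2]
R10: Y=0.0001618+0.000j on G[3,1]
R11: Y=0.0002053+0.000j on G[0,3]
R12: Y=0.001022+0.000j on G[0,2]
I2: z[0]−=1.07, z[1]+=1.07
solve → V1=1.454-8.564j, V2=2.123-7.909j, V3=2.023-7.421j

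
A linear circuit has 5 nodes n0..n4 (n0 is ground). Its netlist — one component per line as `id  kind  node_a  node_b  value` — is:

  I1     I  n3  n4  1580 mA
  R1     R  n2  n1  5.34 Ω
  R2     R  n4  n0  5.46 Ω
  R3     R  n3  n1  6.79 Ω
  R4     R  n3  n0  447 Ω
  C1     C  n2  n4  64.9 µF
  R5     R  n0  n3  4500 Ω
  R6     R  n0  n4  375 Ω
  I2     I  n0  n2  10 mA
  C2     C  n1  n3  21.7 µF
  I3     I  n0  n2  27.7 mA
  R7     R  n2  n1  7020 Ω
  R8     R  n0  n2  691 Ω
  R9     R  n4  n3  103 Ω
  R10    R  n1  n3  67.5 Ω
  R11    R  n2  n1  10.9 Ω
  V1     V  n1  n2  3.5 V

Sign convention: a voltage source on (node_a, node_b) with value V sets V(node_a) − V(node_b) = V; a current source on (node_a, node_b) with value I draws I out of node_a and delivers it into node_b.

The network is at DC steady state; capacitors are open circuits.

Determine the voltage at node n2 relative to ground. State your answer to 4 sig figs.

-113.5 V

Element admittances at DC:
  I1: injects 1.58 A into n4 (from n3)
  Y(R1) = 0.1873 S between n2,n1
  Y(R2) = 0.1832 S between n4,n0
  Y(R3) = 0.1473 S between n3,n1
  Y(R4) = 0.002237 S between n3,n0
  Y(C1) = 0.000 S between n2,n4
  Y(R5) = 0.0002222 S between n0,n3
  Y(R6) = 0.002667 S between n0,n4
  I2: injects 0.01 A into n2 (from n0)
  Y(C2) = 0.000 S between n1,n3
  I3: injects 0.0277 A into n2 (from n0)
  Y(R7) = 0.0001425 S between n2,n1
  Y(R8) = 0.001447 S between n0,n2
  Y(R9) = 0.009709 S between n4,n3
  Y(R10) = 0.01481 S between n1,n3
  Y(R11) = 0.09174 S between n2,n1
  V1: constraint V(n1)−V(n2) = 3.5
Assemble and solve the 5×5 MNA system:
  V(n1)=-110.0  V(n2)=-113.5  V(n3)=-111.2  V(n4)=2.559
  i(V1)=-1.179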